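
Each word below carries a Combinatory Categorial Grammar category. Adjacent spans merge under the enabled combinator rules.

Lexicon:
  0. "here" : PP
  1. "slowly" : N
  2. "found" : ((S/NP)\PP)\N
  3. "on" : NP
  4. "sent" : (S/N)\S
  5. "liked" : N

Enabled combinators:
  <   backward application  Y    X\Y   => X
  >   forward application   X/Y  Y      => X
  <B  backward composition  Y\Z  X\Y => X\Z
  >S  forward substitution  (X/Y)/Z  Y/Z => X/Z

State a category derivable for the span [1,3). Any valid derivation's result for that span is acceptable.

[0,6] S   >
  [0,5] S/N   <
    [0,4] S   >
      [0,3] S/NP   <
        [0,1] "here" : PP
        [1,3] (S/NP)\PP   <
          [1,2] "slowly" : N
          [2,3] "found" : ((S/NP)\PP)\N
      [3,4] "on" : NP
    [4,5] "sent" : (S/N)\S
  [5,6] "liked" : N

(S/NP)\PP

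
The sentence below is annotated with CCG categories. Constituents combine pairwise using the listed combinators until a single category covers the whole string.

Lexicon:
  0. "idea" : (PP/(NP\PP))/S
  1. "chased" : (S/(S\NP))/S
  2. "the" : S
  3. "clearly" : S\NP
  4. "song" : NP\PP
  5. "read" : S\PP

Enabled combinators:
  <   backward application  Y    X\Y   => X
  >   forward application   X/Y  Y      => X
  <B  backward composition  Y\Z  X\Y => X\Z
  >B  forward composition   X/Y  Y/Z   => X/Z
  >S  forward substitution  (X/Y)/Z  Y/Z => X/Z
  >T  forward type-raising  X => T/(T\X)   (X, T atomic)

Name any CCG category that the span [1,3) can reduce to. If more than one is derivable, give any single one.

S/(S\NP)

[0,6] S   <
  [0,5] PP   >
    [0,4] PP/(NP\PP)   >
      [0,1] "idea" : (PP/(NP\PP))/S
      [1,4] S   >
        [1,3] S/(S\NP)   >
          [1,2] "chased" : (S/(S\NP))/S
          [2,3] "the" : S
        [3,4] "clearly" : S\NP
    [4,5] "song" : NP\PP
  [5,6] "read" : S\PP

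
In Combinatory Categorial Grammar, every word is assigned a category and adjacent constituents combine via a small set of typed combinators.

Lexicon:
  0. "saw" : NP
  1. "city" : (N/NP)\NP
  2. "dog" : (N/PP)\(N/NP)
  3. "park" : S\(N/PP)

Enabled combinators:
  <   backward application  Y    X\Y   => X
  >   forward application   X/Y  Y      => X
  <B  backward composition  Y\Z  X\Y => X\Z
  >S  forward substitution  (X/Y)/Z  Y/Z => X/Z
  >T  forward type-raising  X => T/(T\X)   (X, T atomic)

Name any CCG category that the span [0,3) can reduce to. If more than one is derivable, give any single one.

[0,4] S   <
  [0,3] N/PP   <
    [0,2] N/NP   <
      [0,1] "saw" : NP
      [1,2] "city" : (N/NP)\NP
    [2,3] "dog" : (N/PP)\(N/NP)
  [3,4] "park" : S\(N/PP)

N/PP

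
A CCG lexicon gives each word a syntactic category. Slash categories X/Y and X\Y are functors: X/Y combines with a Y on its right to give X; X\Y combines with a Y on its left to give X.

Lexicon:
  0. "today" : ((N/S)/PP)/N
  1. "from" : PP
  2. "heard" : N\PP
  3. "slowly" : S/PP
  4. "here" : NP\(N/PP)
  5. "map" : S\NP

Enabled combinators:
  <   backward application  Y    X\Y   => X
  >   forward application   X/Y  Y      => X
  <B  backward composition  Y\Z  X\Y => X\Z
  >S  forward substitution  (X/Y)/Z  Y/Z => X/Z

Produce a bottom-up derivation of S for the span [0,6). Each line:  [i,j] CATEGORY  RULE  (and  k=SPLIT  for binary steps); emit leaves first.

[0,6] S   <
  [0,5] NP   <
    [0,4] N/PP   >S
      [0,3] (N/S)/PP   >
        [0,1] "today" : ((N/S)/PP)/N
        [1,3] N   <
          [1,2] "from" : PP
          [2,3] "heard" : N\PP
      [3,4] "slowly" : S/PP
    [4,5] "here" : NP\(N/PP)
  [5,6] "map" : S\NP

[0,1] ((N/S)/PP)/N  lex  "today"
[1,2] PP  lex  "from"
[2,3] N\PP  lex  "heard"
[1,3] N  <  k=2
[0,3] (N/S)/PP  >  k=1
[3,4] S/PP  lex  "slowly"
[0,4] N/PP  >S  k=3
[4,5] NP\(N/PP)  lex  "here"
[0,5] NP  <  k=4
[5,6] S\NP  lex  "map"
[0,6] S  <  k=5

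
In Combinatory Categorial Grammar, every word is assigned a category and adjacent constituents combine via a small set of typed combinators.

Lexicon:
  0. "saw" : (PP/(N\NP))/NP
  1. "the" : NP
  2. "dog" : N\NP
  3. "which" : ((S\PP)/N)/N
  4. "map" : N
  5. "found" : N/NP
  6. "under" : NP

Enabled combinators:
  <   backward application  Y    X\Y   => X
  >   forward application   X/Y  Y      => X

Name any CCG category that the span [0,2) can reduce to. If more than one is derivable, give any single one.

[0,7] S   <
  [0,3] PP   >
    [0,2] PP/(N\NP)   >
      [0,1] "saw" : (PP/(N\NP))/NP
      [1,2] "the" : NP
    [2,3] "dog" : N\NP
  [3,7] S\PP   >
    [3,5] (S\PP)/N   >
      [3,4] "which" : ((S\PP)/N)/N
      [4,5] "map" : N
    [5,7] N   >
      [5,6] "found" : N/NP
      [6,7] "under" : NP

PP/(N\NP)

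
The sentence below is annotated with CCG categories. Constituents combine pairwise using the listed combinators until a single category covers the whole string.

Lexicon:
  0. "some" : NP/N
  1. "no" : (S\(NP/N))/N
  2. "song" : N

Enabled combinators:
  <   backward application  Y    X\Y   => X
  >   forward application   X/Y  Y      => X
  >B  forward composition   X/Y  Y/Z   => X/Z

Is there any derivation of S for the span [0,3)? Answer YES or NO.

YES

[0,3] S   <
  [0,1] "some" : NP/N
  [1,3] S\(NP/N)   >
    [1,2] "no" : (S\(NP/N))/N
    [2,3] "song" : N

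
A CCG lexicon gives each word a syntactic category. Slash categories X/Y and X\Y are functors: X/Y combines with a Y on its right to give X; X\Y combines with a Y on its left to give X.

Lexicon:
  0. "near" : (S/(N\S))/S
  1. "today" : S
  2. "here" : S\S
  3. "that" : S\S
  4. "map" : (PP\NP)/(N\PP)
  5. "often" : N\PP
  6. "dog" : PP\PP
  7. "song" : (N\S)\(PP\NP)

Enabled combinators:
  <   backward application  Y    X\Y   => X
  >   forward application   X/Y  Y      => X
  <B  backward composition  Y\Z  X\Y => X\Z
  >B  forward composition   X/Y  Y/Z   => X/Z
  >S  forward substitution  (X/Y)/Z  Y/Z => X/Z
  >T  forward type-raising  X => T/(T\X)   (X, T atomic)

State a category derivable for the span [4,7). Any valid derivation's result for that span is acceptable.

[0,8] S   >
  [0,2] S/(N\S)   >
    [0,1] "near" : (S/(N\S))/S
    [1,2] "today" : S
  [2,8] N\S   <B
    [2,4] S\S   <B
      [2,3] "here" : S\S
      [3,4] "that" : S\S
    [4,8] N\S   <
      [4,7] PP\NP   <B
        [4,6] PP\NP   >
          [4,5] "map" : (PP\NP)/(N\PP)
          [5,6] "often" : N\PP
        [6,7] "dog" : PP\PP
      [7,8] "song" : (N\S)\(PP\NP)

PP\NP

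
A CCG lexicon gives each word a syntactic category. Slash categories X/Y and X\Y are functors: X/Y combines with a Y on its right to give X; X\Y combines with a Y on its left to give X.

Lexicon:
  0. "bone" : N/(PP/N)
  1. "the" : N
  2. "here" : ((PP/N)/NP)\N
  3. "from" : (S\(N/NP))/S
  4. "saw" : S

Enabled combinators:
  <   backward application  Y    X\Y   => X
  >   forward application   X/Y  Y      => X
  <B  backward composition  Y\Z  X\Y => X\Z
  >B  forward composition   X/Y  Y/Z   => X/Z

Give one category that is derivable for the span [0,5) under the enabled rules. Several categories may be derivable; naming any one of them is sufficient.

S

[0,5] S   <
  [0,3] N/NP   >B
    [0,1] "bone" : N/(PP/N)
    [1,3] (PP/N)/NP   <
      [1,2] "the" : N
      [2,3] "here" : ((PP/N)/NP)\N
  [3,5] S\(N/NP)   >
    [3,4] "from" : (S\(N/NP))/S
    [4,5] "saw" : S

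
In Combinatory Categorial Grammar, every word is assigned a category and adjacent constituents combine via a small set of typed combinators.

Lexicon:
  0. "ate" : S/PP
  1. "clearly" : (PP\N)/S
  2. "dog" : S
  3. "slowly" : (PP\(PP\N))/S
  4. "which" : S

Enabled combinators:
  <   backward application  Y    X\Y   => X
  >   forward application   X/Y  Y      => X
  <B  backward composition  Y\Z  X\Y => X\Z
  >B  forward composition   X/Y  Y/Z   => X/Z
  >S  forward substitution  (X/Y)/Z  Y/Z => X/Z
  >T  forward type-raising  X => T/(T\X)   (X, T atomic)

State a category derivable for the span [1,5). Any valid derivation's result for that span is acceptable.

PP

[0,5] S   >
  [0,1] "ate" : S/PP
  [1,5] PP   <
    [1,3] PP\N   >
      [1,2] "clearly" : (PP\N)/S
      [2,3] "dog" : S
    [3,5] PP\(PP\N)   >
      [3,4] "slowly" : (PP\(PP\N))/S
      [4,5] "which" : S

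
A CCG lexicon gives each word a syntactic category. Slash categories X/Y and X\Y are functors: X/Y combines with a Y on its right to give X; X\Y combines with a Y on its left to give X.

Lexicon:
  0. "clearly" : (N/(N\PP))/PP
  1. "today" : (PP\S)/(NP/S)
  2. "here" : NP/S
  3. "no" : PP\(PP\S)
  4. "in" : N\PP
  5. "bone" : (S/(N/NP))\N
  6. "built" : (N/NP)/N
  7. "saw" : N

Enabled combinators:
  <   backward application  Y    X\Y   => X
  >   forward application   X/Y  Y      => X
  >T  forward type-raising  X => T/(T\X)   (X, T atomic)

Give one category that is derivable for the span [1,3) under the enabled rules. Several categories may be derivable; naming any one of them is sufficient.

[0,8] S   >
  [0,6] S/(N/NP)   <
    [0,5] N   >
      [0,4] N/(N\PP)   >
        [0,1] "clearly" : (N/(N\PP))/PP
        [1,4] PP   <
          [1,3] PP\S   >
            [1,2] "today" : (PP\S)/(NP/S)
            [2,3] "here" : NP/S
          [3,4] "no" : PP\(PP\S)
      [4,5] "in" : N\PP
    [5,6] "bone" : (S/(N/NP))\N
  [6,8] N/NP   >
    [6,7] "built" : (N/NP)/N
    [7,8] "saw" : N

PP\S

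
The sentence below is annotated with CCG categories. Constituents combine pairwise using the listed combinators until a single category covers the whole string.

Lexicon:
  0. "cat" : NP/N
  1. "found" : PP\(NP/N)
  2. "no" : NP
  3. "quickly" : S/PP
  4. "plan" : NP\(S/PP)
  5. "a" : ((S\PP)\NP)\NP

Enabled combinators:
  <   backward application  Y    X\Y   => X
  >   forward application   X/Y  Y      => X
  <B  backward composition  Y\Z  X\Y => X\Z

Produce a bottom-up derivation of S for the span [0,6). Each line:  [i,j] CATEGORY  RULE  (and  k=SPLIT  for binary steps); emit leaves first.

[0,6] S   <
  [0,2] PP   <
    [0,1] "cat" : NP/N
    [1,2] "found" : PP\(NP/N)
  [2,6] S\PP   <
    [2,3] "no" : NP
    [3,6] (S\PP)\NP   <
      [3,5] NP   <
        [3,4] "quickly" : S/PP
        [4,5] "plan" : NP\(S/PP)
      [5,6] "a" : ((S\PP)\NP)\NP

[0,1] NP/N  lex  "cat"
[1,2] PP\(NP/N)  lex  "found"
[0,2] PP  <  k=1
[2,3] NP  lex  "no"
[3,4] S/PP  lex  "quickly"
[4,5] NP\(S/PP)  lex  "plan"
[3,5] NP  <  k=4
[5,6] ((S\PP)\NP)\NP  lex  "a"
[3,6] (S\PP)\NP  <  k=5
[2,6] S\PP  <  k=3
[0,6] S  <  k=2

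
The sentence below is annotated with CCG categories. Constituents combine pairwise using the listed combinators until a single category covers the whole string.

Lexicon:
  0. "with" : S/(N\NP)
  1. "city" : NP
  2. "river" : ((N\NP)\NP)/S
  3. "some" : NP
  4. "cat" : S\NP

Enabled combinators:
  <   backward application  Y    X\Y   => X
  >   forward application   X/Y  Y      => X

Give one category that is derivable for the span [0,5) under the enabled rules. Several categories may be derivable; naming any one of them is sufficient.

S

[0,5] S   >
  [0,1] "with" : S/(N\NP)
  [1,5] N\NP   <
    [1,2] "city" : NP
    [2,5] (N\NP)\NP   >
      [2,3] "river" : ((N\NP)\NP)/S
      [3,5] S   <
        [3,4] "some" : NP
        [4,5] "cat" : S\NP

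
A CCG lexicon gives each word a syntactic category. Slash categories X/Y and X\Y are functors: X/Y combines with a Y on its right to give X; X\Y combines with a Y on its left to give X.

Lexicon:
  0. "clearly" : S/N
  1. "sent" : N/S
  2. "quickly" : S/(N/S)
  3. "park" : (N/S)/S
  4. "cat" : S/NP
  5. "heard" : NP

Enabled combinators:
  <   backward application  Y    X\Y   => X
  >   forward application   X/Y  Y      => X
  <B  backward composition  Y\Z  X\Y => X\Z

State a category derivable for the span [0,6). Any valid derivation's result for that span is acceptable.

[0,6] S   >
  [0,1] "clearly" : S/N
  [1,6] N   >
    [1,2] "sent" : N/S
    [2,6] S   >
      [2,3] "quickly" : S/(N/S)
      [3,6] N/S   >
        [3,4] "park" : (N/S)/S
        [4,6] S   >
          [4,5] "cat" : S/NP
          [5,6] "heard" : NP

S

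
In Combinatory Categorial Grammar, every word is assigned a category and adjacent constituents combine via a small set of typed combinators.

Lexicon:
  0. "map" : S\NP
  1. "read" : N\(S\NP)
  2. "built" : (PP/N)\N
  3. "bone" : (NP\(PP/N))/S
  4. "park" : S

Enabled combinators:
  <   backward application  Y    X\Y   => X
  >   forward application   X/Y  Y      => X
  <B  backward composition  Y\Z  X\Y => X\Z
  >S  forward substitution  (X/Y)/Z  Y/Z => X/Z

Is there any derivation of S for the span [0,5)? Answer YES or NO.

NO

S\NP N\(S\NP) (PP/N)\N (NP\(PP/N))/S S
CKY chart[0,5] = {NP}; S ∉ chart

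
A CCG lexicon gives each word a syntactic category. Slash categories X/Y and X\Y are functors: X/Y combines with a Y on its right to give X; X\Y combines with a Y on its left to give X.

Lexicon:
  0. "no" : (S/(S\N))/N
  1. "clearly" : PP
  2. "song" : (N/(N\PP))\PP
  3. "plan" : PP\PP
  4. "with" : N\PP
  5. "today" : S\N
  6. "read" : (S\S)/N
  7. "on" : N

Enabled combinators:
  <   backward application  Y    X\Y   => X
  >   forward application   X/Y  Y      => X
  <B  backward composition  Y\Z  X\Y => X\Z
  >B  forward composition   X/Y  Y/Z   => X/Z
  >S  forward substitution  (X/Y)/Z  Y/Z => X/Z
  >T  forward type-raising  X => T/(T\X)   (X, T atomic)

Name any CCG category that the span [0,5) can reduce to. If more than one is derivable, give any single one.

[0,8] S   >
  [0,5] S/(S\N)   >
    [0,1] "no" : (S/(S\N))/N
    [1,5] N   >
      [1,3] N/(N\PP)   <
        [1,2] "clearly" : PP
        [2,3] "song" : (N/(N\PP))\PP
      [3,5] N\PP   <B
        [3,4] "plan" : PP\PP
        [4,5] "with" : N\PP
  [5,8] S\N   <B
    [5,6] "today" : S\N
    [6,8] S\S   >
      [6,7] "read" : (S\S)/N
      [7,8] "on" : N

S/(S\N)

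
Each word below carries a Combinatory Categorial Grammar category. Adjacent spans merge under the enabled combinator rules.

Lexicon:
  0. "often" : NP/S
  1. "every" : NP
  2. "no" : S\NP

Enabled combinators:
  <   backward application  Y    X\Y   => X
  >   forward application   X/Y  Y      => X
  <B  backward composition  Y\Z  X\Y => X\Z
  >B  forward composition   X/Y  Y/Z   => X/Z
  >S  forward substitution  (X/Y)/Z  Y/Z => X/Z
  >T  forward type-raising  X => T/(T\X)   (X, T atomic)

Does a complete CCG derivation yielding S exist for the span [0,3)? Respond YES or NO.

NP/S NP S\NP
CKY chart[0,3] = {N/(N\NP), NP, NP/(NP\NP), NP/(S\S), PP/(PP\NP), S/(S\NP)}; S ∉ chart

NO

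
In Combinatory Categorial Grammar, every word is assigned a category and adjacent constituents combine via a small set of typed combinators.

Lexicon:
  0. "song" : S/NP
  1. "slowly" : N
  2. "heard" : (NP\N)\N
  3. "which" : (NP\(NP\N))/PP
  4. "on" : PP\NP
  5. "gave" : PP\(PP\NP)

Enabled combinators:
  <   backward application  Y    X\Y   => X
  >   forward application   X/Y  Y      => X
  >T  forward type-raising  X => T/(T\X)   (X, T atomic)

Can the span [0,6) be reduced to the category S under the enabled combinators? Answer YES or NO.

[0,6] S   >
  [0,1] "song" : S/NP
  [1,6] NP   <
    [1,3] NP\N   <
      [1,2] "slowly" : N
      [2,3] "heard" : (NP\N)\N
    [3,6] NP\(NP\N)   >
      [3,4] "which" : (NP\(NP\N))/PP
      [4,6] PP   <
        [4,5] "on" : PP\NP
        [5,6] "gave" : PP\(PP\NP)

YES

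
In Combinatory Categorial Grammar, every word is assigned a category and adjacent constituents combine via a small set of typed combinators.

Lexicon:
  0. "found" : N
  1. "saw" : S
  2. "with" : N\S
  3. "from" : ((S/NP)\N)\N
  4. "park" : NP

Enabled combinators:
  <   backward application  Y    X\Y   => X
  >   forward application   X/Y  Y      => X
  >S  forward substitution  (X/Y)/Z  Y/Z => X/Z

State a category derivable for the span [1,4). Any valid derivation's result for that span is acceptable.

(S/NP)\N

[0,5] S   >
  [0,4] S/NP   <
    [0,1] "found" : N
    [1,4] (S/NP)\N   <
      [1,3] N   <
        [1,2] "saw" : S
        [2,3] "with" : N\S
      [3,4] "from" : ((S/NP)\N)\N
  [4,5] "park" : NP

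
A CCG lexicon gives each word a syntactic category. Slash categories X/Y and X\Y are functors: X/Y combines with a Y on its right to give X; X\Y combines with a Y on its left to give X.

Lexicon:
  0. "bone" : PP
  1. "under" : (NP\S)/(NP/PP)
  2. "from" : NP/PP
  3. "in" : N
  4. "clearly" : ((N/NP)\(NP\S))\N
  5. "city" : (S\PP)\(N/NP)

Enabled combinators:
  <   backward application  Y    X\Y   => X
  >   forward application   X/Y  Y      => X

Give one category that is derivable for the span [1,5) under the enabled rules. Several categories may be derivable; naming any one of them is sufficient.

N/NP

[0,6] S   <
  [0,1] "bone" : PP
  [1,6] S\PP   <
    [1,5] N/NP   <
      [1,3] NP\S   >
        [1,2] "under" : (NP\S)/(NP/PP)
        [2,3] "from" : NP/PP
      [3,5] (N/NP)\(NP\S)   <
        [3,4] "in" : N
        [4,5] "clearly" : ((N/NP)\(NP\S))\N
    [5,6] "city" : (S\PP)\(N/NP)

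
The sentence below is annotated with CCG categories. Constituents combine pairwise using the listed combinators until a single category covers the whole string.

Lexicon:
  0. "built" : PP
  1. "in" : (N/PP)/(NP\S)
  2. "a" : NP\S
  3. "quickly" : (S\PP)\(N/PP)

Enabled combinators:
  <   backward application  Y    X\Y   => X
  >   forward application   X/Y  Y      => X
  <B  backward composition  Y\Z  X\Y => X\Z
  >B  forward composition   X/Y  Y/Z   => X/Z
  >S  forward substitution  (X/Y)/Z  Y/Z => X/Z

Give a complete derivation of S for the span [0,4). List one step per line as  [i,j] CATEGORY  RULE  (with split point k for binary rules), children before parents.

[0,1] PP  lex  "built"
[1,2] (N/PP)/(NP\S)  lex  "in"
[2,3] NP\S  lex  "a"
[1,3] N/PP  >  k=2
[3,4] (S\PP)\(N/PP)  lex  "quickly"
[1,4] S\PP  <  k=3
[0,4] S  <  k=1

[0,4] S   <
  [0,1] "built" : PP
  [1,4] S\PP   <
    [1,3] N/PP   >
      [1,2] "in" : (N/PP)/(NP\S)
      [2,3] "a" : NP\S
    [3,4] "quickly" : (S\PP)\(N/PP)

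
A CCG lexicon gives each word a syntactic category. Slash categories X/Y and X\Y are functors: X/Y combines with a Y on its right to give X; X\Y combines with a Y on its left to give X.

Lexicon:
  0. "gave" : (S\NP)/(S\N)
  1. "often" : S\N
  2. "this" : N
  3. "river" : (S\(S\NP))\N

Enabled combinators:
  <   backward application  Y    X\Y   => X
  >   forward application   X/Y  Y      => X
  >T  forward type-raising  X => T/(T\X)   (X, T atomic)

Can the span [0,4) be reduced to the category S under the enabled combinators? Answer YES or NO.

[0,4] S   <
  [0,2] S\NP   >
    [0,1] "gave" : (S\NP)/(S\N)
    [1,2] "often" : S\N
  [2,4] S\(S\NP)   <
    [2,3] "this" : N
    [3,4] "river" : (S\(S\NP))\N

YES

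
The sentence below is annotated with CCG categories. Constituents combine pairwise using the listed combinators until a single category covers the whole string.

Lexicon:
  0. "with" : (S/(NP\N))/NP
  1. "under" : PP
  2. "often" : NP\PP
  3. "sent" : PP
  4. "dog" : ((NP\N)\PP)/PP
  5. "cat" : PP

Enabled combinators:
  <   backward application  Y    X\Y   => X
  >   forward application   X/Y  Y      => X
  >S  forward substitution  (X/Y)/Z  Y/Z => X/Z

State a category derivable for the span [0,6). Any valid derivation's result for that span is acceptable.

S

[0,6] S   >
  [0,3] S/(NP\N)   >
    [0,1] "with" : (S/(NP\N))/NP
    [1,3] NP   <
      [1,2] "under" : PP
      [2,3] "often" : NP\PP
  [3,6] NP\N   <
    [3,4] "sent" : PP
    [4,6] (NP\N)\PP   >
      [4,5] "dog" : ((NP\N)\PP)/PP
      [5,6] "cat" : PP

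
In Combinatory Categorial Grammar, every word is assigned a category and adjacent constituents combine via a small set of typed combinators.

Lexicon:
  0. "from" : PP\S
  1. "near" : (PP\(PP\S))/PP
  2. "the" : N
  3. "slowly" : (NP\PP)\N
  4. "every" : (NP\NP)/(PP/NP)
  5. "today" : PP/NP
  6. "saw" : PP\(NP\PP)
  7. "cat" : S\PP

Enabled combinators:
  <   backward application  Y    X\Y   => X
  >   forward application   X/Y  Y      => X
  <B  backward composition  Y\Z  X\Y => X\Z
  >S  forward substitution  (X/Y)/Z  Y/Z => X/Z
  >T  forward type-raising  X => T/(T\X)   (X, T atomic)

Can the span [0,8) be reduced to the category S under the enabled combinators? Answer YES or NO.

YES

[0,8] S   <
  [0,7] PP   <
    [0,1] "from" : PP\S
    [1,7] PP\(PP\S)   >
      [1,2] "near" : (PP\(PP\S))/PP
      [2,7] PP   <
        [2,6] NP\PP   <B
          [2,4] NP\PP   <
            [2,3] "the" : N
            [3,4] "slowly" : (NP\PP)\N
          [4,6] NP\NP   >
            [4,5] "every" : (NP\NP)/(PP/NP)
            [5,6] "today" : PP/NP
        [6,7] "saw" : PP\(NP\PP)
  [7,8] "cat" : S\PP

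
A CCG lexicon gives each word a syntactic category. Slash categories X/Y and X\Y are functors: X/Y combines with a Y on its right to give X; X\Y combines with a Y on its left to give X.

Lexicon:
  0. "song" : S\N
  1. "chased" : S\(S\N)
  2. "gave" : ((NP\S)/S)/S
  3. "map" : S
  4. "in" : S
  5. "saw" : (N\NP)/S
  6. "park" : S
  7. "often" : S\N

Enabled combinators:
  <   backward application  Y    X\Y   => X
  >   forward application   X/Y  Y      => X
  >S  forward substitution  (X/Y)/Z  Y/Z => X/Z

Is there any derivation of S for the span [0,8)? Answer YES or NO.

YES

[0,8] S   <
  [0,7] N   <
    [0,5] NP   <
      [0,2] S   <
        [0,1] "song" : S\N
        [1,2] "chased" : S\(S\N)
      [2,5] NP\S   >
        [2,4] (NP\S)/S   >
          [2,3] "gave" : ((NP\S)/S)/S
          [3,4] "map" : S
        [4,5] "in" : S
    [5,7] N\NP   >
      [5,6] "saw" : (N\NP)/S
      [6,7] "park" : S
  [7,8] "often" : S\N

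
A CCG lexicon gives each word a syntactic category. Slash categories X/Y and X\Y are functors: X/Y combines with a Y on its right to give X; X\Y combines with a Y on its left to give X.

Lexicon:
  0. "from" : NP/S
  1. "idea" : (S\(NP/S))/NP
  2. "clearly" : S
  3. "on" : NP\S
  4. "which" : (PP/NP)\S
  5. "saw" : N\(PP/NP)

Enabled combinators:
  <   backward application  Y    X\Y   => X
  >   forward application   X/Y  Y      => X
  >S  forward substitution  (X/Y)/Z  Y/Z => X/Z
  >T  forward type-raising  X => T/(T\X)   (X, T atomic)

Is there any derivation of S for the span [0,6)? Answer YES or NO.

NO

NP/S (S\(NP/S))/NP S NP\S (PP/NP)\S N\(PP/NP)
CKY chart[0,6] = {N, N/(N\N), NP/(NP\N), PP/(PP\N), S/(S\N)}; S ∉ chart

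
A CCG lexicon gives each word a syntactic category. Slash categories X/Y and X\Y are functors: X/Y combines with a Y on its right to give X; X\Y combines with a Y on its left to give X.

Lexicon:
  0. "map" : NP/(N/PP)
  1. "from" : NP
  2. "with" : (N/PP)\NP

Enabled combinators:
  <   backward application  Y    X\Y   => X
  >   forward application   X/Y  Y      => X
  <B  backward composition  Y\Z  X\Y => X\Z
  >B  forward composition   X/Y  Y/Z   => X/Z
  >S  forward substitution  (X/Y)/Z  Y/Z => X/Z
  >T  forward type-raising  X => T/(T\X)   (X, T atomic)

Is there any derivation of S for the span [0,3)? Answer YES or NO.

NO

NP/(N/PP) NP (N/PP)\NP
CKY chart[0,3] = {N/(N\NP), NP, NP/(NP\NP), PP/(PP\NP), S/(S\NP)}; S ∉ chart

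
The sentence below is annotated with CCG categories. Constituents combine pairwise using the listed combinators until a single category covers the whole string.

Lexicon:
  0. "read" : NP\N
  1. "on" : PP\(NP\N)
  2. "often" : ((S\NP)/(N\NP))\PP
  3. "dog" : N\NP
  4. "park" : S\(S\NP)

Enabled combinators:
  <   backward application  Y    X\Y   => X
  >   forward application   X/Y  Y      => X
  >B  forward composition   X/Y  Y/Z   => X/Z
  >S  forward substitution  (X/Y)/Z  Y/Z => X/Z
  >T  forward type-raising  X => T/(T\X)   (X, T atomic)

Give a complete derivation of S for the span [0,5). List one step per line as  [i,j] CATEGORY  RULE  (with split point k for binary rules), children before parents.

[0,1] NP\N  lex  "read"
[1,2] PP\(NP\N)  lex  "on"
[0,2] PP  <  k=1
[2,3] ((S\NP)/(N\NP))\PP  lex  "often"
[0,3] (S\NP)/(N\NP)  <  k=2
[3,4] N\NP  lex  "dog"
[0,4] S\NP  >  k=3
[4,5] S\(S\NP)  lex  "park"
[0,5] S  <  k=4

[0,5] S   <
  [0,4] S\NP   >
    [0,3] (S\NP)/(N\NP)   <
      [0,2] PP   <
        [0,1] "read" : NP\N
        [1,2] "on" : PP\(NP\N)
      [2,3] "often" : ((S\NP)/(N\NP))\PP
    [3,4] "dog" : N\NP
  [4,5] "park" : S\(S\NP)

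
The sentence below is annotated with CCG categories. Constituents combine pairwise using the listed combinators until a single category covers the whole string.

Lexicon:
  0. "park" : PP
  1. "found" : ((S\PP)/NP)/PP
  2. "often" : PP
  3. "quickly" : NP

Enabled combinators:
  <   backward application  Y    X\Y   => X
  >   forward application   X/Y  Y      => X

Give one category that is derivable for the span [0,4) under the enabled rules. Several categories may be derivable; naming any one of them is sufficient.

S

[0,4] S   <
  [0,1] "park" : PP
  [1,4] S\PP   >
    [1,3] (S\PP)/NP   >
      [1,2] "found" : ((S\PP)/NP)/PP
      [2,3] "often" : PP
    [3,4] "quickly" : NP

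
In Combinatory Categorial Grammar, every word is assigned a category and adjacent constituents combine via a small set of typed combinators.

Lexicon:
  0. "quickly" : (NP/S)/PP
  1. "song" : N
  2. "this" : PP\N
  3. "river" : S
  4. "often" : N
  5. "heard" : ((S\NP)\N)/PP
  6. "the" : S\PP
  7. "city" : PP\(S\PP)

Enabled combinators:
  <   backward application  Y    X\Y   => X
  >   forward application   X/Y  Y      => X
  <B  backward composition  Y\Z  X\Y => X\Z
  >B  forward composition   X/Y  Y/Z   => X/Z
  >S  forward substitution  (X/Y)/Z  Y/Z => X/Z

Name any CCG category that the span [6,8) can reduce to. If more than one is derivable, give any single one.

[0,8] S   <
  [0,4] NP   >
    [0,3] NP/S   >
      [0,1] "quickly" : (NP/S)/PP
      [1,3] PP   <
        [1,2] "song" : N
        [2,3] "this" : PP\N
    [3,4] "river" : S
  [4,8] S\NP   <
    [4,5] "often" : N
    [5,8] (S\NP)\N   >
      [5,6] "heard" : ((S\NP)\N)/PP
      [6,8] PP   <
        [6,7] "the" : S\PP
        [7,8] "city" : PP\(S\PP)

PP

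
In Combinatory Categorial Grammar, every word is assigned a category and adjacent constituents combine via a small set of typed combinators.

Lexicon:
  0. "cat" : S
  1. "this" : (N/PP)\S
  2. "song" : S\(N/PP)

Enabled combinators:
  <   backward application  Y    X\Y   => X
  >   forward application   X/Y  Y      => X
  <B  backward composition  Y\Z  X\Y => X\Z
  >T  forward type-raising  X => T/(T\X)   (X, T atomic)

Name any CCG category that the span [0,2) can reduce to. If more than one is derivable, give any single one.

N/PP

[0,3] S   <
  [0,2] N/PP   <
    [0,1] "cat" : S
    [1,2] "this" : (N/PP)\S
  [2,3] "song" : S\(N/PP)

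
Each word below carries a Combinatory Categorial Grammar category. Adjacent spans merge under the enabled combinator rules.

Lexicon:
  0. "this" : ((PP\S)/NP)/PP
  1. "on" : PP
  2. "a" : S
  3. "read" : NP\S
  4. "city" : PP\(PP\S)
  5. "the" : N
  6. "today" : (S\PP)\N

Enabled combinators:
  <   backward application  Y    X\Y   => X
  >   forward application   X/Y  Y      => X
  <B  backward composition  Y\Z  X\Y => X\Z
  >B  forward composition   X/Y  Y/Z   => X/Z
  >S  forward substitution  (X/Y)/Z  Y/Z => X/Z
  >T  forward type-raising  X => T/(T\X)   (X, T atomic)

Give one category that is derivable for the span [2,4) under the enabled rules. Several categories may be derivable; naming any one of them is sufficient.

NP

[0,7] S   <
  [0,5] PP   <
    [0,4] PP\S   >
      [0,2] (PP\S)/NP   >
        [0,1] "this" : ((PP\S)/NP)/PP
        [1,2] "on" : PP
      [2,4] NP   <
        [2,3] "a" : S
        [3,4] "read" : NP\S
    [4,5] "city" : PP\(PP\S)
  [5,7] S\PP   <
    [5,6] "the" : N
    [6,7] "today" : (S\PP)\N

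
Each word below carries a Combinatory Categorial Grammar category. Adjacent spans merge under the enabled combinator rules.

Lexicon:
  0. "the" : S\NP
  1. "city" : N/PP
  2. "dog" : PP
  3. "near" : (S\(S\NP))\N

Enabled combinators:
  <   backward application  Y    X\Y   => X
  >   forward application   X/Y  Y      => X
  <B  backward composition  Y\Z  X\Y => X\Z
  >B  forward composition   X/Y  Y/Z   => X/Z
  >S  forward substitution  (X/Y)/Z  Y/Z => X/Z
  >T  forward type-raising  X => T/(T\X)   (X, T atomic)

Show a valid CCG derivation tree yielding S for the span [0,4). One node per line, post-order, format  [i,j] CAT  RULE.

[0,1] S\NP  lex  "the"
[1,2] N/PP  lex  "city"
[2,3] PP  lex  "dog"
[1,3] N  >  k=2
[3,4] (S\(S\NP))\N  lex  "near"
[1,4] S\(S\NP)  <  k=3
[0,4] S  <  k=1

[0,4] S   <
  [0,1] "the" : S\NP
  [1,4] S\(S\NP)   <
    [1,3] N   >
      [1,2] "city" : N/PP
      [2,3] "dog" : PP
    [3,4] "near" : (S\(S\NP))\N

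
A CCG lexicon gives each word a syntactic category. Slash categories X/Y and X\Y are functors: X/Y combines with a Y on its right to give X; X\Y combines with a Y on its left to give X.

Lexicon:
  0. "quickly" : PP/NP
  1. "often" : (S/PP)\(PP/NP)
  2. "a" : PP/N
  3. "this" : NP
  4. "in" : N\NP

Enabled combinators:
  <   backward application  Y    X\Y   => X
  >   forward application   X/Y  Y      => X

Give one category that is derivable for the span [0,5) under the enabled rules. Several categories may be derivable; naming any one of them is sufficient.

S

[0,5] S   >
  [0,2] S/PP   <
    [0,1] "quickly" : PP/NP
    [1,2] "often" : (S/PP)\(PP/NP)
  [2,5] PP   >
    [2,3] "a" : PP/N
    [3,5] N   <
      [3,4] "this" : NP
      [4,5] "in" : N\NP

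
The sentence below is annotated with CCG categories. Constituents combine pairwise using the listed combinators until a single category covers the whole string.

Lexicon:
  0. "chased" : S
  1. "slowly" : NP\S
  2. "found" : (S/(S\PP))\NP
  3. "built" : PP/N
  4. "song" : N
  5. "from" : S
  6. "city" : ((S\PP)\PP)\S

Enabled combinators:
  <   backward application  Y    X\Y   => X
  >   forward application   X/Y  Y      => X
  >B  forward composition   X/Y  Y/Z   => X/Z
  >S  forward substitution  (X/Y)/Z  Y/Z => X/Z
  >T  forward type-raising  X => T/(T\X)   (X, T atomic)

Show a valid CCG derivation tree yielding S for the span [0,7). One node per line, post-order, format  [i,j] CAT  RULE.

[0,1] S  lex  "chased"
[0,1] NP/(NP\S)  >T
[1,2] NP\S  lex  "slowly"
[0,2] NP  >  k=1
[2,3] (S/(S\PP))\NP  lex  "found"
[0,3] S/(S\PP)  <  k=2
[3,4] PP/N  lex  "built"
[4,5] N  lex  "song"
[3,5] PP  >  k=4
[5,6] S  lex  "from"
[6,7] ((S\PP)\PP)\S  lex  "city"
[5,7] (S\PP)\PP  <  k=6
[3,7] S\PP  <  k=5
[0,7] S  >  k=3

[0,7] S   >
  [0,3] S/(S\PP)   <
    [0,2] NP   >
      [0,1] NP/(NP\S)   >T
        [0,1] "chased" : S
      [1,2] "slowly" : NP\S
    [2,3] "found" : (S/(S\PP))\NP
  [3,7] S\PP   <
    [3,5] PP   >
      [3,4] "built" : PP/N
      [4,5] "song" : N
    [5,7] (S\PP)\PP   <
      [5,6] "from" : S
      [6,7] "city" : ((S\PP)\PP)\S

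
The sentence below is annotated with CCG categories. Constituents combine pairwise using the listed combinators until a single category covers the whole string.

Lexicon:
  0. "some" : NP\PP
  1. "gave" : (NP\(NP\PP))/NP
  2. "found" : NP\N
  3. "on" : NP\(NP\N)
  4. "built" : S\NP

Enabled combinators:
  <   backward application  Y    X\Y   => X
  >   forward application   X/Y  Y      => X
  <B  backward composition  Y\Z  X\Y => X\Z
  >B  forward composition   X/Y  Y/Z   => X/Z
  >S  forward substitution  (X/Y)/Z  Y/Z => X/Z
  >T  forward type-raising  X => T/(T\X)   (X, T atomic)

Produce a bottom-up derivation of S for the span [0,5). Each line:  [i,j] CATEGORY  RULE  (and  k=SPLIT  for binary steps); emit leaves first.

[0,5] S   <
  [0,4] NP   <
    [0,1] "some" : NP\PP
    [1,4] NP\(NP\PP)   >
      [1,2] "gave" : (NP\(NP\PP))/NP
      [2,4] NP   <
        [2,3] "found" : NP\N
        [3,4] "on" : NP\(NP\N)
  [4,5] "built" : S\NP

[0,1] NP\PP  lex  "some"
[1,2] (NP\(NP\PP))/NP  lex  "gave"
[2,3] NP\N  lex  "found"
[3,4] NP\(NP\N)  lex  "on"
[2,4] NP  <  k=3
[1,4] NP\(NP\PP)  >  k=2
[0,4] NP  <  k=1
[4,5] S\NP  lex  "built"
[0,5] S  <  k=4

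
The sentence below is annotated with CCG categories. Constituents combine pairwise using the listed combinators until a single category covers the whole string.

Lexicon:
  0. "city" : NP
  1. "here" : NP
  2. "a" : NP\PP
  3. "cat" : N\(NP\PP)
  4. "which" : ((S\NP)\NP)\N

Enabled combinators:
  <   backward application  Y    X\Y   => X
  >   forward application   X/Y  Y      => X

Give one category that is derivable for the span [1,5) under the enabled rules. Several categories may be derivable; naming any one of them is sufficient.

S\NP

[0,5] S   <
  [0,1] "city" : NP
  [1,5] S\NP   <
    [1,2] "here" : NP
    [2,5] (S\NP)\NP   <
      [2,4] N   <
        [2,3] "a" : NP\PP
        [3,4] "cat" : N\(NP\PP)
      [4,5] "which" : ((S\NP)\NP)\N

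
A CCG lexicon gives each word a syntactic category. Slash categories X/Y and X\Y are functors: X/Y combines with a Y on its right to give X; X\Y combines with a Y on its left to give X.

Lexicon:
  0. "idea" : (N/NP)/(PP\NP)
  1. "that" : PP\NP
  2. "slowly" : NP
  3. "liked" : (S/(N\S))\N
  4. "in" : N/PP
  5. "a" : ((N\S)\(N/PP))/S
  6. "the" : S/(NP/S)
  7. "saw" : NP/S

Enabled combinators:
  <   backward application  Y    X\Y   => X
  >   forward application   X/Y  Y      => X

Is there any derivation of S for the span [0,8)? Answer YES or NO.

YES

[0,8] S   >
  [0,4] S/(N\S)   <
    [0,3] N   >
      [0,2] N/NP   >
        [0,1] "idea" : (N/NP)/(PP\NP)
        [1,2] "that" : PP\NP
      [2,3] "slowly" : NP
    [3,4] "liked" : (S/(N\S))\N
  [4,8] N\S   <
    [4,5] "in" : N/PP
    [5,8] (N\S)\(N/PP)   >
      [5,6] "a" : ((N\S)\(N/PP))/S
      [6,8] S   >
        [6,7] "the" : S/(NP/S)
        [7,8] "saw" : NP/S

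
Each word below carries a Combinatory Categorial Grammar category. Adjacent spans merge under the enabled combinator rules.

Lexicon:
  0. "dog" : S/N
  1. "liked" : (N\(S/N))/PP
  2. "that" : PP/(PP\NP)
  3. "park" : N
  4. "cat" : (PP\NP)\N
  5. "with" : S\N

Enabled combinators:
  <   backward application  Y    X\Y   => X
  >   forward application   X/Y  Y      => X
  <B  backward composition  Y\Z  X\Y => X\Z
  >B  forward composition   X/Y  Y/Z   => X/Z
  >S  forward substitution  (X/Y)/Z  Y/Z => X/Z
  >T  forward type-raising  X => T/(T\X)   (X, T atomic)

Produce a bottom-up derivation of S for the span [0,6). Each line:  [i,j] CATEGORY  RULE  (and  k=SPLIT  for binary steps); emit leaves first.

[0,6] S   <
  [0,5] N   <
    [0,1] "dog" : S/N
    [1,5] N\(S/N)   >
      [1,2] "liked" : (N\(S/N))/PP
      [2,5] PP   >
        [2,3] "that" : PP/(PP\NP)
        [3,5] PP\NP   <
          [3,4] "park" : N
          [4,5] "cat" : (PP\NP)\N
  [5,6] "with" : S\N

[0,1] S/N  lex  "dog"
[1,2] (N\(S/N))/PP  lex  "liked"
[2,3] PP/(PP\NP)  lex  "that"
[3,4] N  lex  "park"
[4,5] (PP\NP)\N  lex  "cat"
[3,5] PP\NP  <  k=4
[2,5] PP  >  k=3
[1,5] N\(S/N)  >  k=2
[0,5] N  <  k=1
[5,6] S\N  lex  "with"
[0,6] S  <  k=5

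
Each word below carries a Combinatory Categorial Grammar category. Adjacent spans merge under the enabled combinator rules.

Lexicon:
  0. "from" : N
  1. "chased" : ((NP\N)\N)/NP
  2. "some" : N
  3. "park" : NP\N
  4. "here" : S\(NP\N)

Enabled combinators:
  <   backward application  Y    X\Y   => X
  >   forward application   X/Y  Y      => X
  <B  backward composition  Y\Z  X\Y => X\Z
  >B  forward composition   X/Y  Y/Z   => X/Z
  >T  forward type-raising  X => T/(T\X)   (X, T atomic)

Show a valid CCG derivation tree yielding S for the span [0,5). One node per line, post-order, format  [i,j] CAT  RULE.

[0,5] S   <
  [0,1] "from" : N
  [1,5] S\N   <B
    [1,4] (NP\N)\N   >
      [1,2] "chased" : ((NP\N)\N)/NP
      [2,4] NP   >
        [2,3] NP/(NP\N)   >T
          [2,3] "some" : N
        [3,4] "park" : NP\N
    [4,5] "here" : S\(NP\N)

[0,1] N  lex  "from"
[1,2] ((NP\N)\N)/NP  lex  "chased"
[2,3] N  lex  "some"
[2,3] NP/(NP\N)  >T
[3,4] NP\N  lex  "park"
[2,4] NP  >  k=3
[1,4] (NP\N)\N  >  k=2
[4,5] S\(NP\N)  lex  "here"
[1,5] S\N  <B  k=4
[0,5] S  <  k=1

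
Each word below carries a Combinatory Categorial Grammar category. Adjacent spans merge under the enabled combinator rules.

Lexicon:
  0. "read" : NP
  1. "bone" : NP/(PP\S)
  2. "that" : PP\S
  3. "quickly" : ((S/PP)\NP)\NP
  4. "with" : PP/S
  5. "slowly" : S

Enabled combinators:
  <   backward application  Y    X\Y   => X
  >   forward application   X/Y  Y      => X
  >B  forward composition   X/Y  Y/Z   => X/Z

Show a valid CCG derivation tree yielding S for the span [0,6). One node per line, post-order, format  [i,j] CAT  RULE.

[0,6] S   >
  [0,4] S/PP   <
    [0,1] "read" : NP
    [1,4] (S/PP)\NP   <
      [1,3] NP   >
        [1,2] "bone" : NP/(PP\S)
        [2,3] "that" : PP\S
      [3,4] "quickly" : ((S/PP)\NP)\NP
  [4,6] PP   >
    [4,5] "with" : PP/S
    [5,6] "slowly" : S

[0,1] NP  lex  "read"
[1,2] NP/(PP\S)  lex  "bone"
[2,3] PP\S  lex  "that"
[1,3] NP  >  k=2
[3,4] ((S/PP)\NP)\NP  lex  "quickly"
[1,4] (S/PP)\NP  <  k=3
[0,4] S/PP  <  k=1
[4,5] PP/S  lex  "with"
[5,6] S  lex  "slowly"
[4,6] PP  >  k=5
[0,6] S  >  k=4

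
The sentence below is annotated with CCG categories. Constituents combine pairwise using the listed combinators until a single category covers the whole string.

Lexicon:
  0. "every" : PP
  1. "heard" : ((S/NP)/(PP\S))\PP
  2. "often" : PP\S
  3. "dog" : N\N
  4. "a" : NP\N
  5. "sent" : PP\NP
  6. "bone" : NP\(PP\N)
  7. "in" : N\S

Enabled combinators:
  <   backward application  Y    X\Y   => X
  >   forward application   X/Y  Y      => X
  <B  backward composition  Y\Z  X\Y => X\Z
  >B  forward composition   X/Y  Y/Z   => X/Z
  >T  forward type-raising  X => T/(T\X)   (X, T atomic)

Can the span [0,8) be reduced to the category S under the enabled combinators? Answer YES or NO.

NO

PP ((S/NP)/(PP\S))\PP PP\S N\N NP\N PP\NP NP\(PP\N) N\S
CKY chart[0,8] = {N, N/(N\N), NP/(NP\N), PP/(PP\N), S/(S\N)}; S ∉ chart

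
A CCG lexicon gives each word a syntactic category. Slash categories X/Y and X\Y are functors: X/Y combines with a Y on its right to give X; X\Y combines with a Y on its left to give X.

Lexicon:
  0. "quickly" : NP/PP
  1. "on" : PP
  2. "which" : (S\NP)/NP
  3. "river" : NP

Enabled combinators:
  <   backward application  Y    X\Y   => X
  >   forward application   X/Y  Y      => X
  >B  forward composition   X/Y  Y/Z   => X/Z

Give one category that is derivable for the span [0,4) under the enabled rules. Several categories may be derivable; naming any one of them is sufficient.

[0,4] S   <
  [0,2] NP   >
    [0,1] "quickly" : NP/PP
    [1,2] "on" : PP
  [2,4] S\NP   >
    [2,3] "which" : (S\NP)/NP
    [3,4] "river" : NP

S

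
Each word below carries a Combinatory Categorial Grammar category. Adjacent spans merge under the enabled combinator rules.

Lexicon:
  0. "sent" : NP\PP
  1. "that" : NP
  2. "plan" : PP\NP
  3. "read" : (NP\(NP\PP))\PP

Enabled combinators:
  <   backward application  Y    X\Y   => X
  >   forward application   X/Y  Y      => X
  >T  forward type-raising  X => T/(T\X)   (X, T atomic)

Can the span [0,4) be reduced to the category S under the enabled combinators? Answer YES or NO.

NO

NP\PP NP PP\NP (NP\(NP\PP))\PP
CKY chart[0,4] = {N/(N\NP), NP, NP/(NP\NP), PP/(PP\NP), S/(S\NP)}; S ∉ chart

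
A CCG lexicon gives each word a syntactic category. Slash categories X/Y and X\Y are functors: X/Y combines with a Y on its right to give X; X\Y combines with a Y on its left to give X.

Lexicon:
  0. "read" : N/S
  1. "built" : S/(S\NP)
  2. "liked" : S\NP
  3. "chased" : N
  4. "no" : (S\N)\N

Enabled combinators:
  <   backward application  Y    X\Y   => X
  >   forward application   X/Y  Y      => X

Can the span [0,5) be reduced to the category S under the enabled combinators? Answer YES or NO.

YES

[0,5] S   <
  [0,3] N   >
    [0,1] "read" : N/S
    [1,3] S   >
      [1,2] "built" : S/(S\NP)
      [2,3] "liked" : S\NP
  [3,5] S\N   <
    [3,4] "chased" : N
    [4,5] "no" : (S\N)\N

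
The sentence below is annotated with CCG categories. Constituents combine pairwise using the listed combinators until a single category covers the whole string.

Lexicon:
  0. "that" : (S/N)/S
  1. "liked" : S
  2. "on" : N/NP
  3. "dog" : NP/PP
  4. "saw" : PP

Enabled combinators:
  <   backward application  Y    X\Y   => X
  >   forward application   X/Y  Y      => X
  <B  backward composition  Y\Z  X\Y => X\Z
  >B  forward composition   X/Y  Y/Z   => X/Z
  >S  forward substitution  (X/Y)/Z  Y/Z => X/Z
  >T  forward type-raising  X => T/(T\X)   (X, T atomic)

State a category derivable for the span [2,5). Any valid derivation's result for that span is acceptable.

N

[0,5] S   >
  [0,2] S/N   >
    [0,1] "that" : (S/N)/S
    [1,2] "liked" : S
  [2,5] N   >
    [2,3] "on" : N/NP
    [3,5] NP   >
      [3,4] "dog" : NP/PP
      [4,5] "saw" : PP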